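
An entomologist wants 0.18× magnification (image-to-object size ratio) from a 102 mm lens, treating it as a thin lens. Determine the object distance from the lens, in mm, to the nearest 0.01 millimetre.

668.67 mm

With m = dᵢ/dₒ and 1/f = 1/dₒ + 1/dᵢ, substituting dᵢ = m·dₒ gives 1/f = (1 + 1/m)/dₒ, hence dₒ = f·(1 + 1/m).
dₒ = 102 × (1 + 1/0.18) = 102 × 6.55556 ≈ 668.667 mm.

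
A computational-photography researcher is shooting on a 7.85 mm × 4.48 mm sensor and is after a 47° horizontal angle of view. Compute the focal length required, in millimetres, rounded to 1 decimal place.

From α = 2·arctan(w/2f) we get f = w / (2·tan(α/2)).
With w = 7.85 mm and α/2 = 23.5°, tan(α/2) ≈ 0.43481, so f ≈ 7.85 / 0.86962 ≈ 9.0269 mm.

9.0 mm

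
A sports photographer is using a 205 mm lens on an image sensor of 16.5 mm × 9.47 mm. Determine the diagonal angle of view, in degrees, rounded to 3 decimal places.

5.313°

Sensor diagonal = √(16.5² + 9.47²) = √361.9309 ≈ 19.0245 mm.
Angle of view α = 2·arctan(d/2f) with d = 19.0245 mm and f = 205 mm.
d/2f = 0.04640; arctan(0.04640) ≈ 2.6567°, so α ≈ 5.3134°.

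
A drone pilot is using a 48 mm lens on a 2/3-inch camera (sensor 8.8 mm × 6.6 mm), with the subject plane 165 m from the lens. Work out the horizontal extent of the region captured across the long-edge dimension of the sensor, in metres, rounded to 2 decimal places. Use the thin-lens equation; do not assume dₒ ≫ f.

dₒ: 165 m = 165000 mm.
Similar triangles through the lens centre give W/dₒ = w/dᵢ; with 1/f = 1/dₒ + 1/dᵢ this gives W = w·(dₒ − f)/f.
W = 8.8 mm × (165000 − 48) / 48 = 8.8 × 3436.5000 ≈ 30241.200 mm = 30.2412 m.

30.24 m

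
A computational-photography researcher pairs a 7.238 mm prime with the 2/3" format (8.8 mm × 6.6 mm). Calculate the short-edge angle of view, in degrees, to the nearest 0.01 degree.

49.02°

Angle of view α = 2·arctan(h/2f) with h = 6.6 mm and f = 7.238 mm.
h/2f = 0.45593; arctan(0.45593) ≈ 24.5095°, so α ≈ 49.0191°.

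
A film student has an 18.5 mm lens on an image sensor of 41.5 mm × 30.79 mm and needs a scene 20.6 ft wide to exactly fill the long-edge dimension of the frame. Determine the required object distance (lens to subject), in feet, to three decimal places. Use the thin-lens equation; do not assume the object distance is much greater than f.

9.244 ft

W: 20.6 ft × 304.8 mm/ft = 6278.88 mm.
Magnification m = w/W = dᵢ/dₒ; combined with 1/f = 1/dₒ + 1/dᵢ this gives dₒ = f·(1 + W/w).
dₒ = 18.5 mm × (1 + 6278.88/41.5) = 18.5 × 152.2983 ≈ 2817.519 mm = 2817.519/304.8 ft = 9.24383 ft.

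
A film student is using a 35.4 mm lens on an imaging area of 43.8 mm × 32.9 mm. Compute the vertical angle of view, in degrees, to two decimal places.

Angle of view α = 2·arctan(h/2f) with h = 32.9 mm and f = 35.4 mm.
h/2f = 0.46469; arctan(0.46469) ≈ 24.9238°, so α ≈ 49.8476°.

49.85°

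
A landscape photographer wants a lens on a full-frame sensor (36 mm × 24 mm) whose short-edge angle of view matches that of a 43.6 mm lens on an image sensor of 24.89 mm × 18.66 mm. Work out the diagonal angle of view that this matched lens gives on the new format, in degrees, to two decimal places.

42.19°

Equal short-edge AOV ⇒ f₂ = f₁ · 24/18.66 = 43.6 × 1.28617 ≈ 56.0772 mm.
Sensor diagonal = √(36² + 24²) = √1872.0000 ≈ 43.2666 mm.
Diagonal AOV on the new format = 2·arctan(43.2666 / (2 × 56.0772)) = 2·arctan(0.38578) ≈ 42.1910°.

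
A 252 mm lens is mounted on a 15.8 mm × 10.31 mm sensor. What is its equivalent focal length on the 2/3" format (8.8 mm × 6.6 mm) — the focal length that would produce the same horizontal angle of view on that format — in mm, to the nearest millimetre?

Equal angle of view means equal width/f ratio, so f₂ = f₁ · (width₂/width₁) = 252 × 8.8/15.8.
f₂ = 252 × 0.55696 ≈ 140.354 mm.

140 mm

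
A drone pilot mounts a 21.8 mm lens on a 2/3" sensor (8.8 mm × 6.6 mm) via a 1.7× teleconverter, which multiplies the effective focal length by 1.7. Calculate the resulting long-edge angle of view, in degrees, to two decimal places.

Effective focal length f = 21.8 × 1.7 = 37.06 mm.
α = 2·arctan(8.8 / (2 × 37.06)) = 2·arctan(0.11873) ≈ 13.5417°.

13.54°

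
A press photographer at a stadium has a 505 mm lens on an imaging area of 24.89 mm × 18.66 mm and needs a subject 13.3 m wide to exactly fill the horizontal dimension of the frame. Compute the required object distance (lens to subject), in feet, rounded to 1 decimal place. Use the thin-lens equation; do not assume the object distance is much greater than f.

887.0 ft

W: 13.3 m = 13300 mm.
Magnification m = w/W = dᵢ/dₒ; combined with 1/f = 1/dₒ + 1/dᵢ this gives dₒ = f·(1 + W/w).
dₒ = 505 mm × (1 + 13300/24.89) = 505 × 535.3511 ≈ 270352.328 mm = 270352.328/304.8 ft = 886.983 ft.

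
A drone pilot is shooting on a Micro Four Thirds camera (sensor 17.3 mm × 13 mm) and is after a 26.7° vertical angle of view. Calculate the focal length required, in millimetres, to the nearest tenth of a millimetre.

27.4 mm

From α = 2·arctan(h/2f) we get f = h / (2·tan(α/2)).
With h = 13 mm and α/2 = 13.35°, tan(α/2) ≈ 0.23731, so f ≈ 13 / 0.47462 ≈ 27.3901 mm.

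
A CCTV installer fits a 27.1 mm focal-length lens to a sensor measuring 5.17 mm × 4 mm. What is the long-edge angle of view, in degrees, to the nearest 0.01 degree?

10.90°

Angle of view α = 2·arctan(w/2f) with w = 5.17 mm and f = 27.1 mm.
w/2f = 0.09539; arctan(0.09539) ≈ 5.4488°, so α ≈ 10.8976°.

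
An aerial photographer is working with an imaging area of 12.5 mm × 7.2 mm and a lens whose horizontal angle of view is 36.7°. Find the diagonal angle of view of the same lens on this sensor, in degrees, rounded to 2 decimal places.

From the horizontal AOV: f = 12.5 / (2·tan(18.35°)) = 12.5 / 0.66337 ≈ 18.8431 mm.
Sensor diagonal = √(12.5² + 7.2²) = √208.0900 ≈ 14.4253 mm.
Diagonal AOV = 2·arctan(14.4253 / (2 × 18.8431)) = 2·arctan(0.38278) ≈ 41.8912°.

41.89°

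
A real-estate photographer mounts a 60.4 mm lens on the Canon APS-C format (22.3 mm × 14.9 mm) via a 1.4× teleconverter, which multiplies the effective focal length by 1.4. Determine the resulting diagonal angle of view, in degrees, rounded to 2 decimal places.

18.02°

Effective focal length f = 60.4 × 1.4 = 84.56 mm.
Sensor diagonal = √(22.3² + 14.9²) = √719.3000 ≈ 26.8198 mm.
α = 2·arctan(26.820 / (2 × 84.56)) = 2·arctan(0.15858) ≈ 18.0223°.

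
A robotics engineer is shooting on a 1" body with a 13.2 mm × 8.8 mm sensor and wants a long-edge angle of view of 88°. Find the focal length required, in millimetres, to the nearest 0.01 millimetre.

From α = 2·arctan(w/2f) we get f = w / (2·tan(α/2)).
With w = 13.2 mm and α/2 = 44°, tan(α/2) ≈ 0.96569, so f ≈ 13.2 / 1.93138 ≈ 6.8345 mm.

6.83 mm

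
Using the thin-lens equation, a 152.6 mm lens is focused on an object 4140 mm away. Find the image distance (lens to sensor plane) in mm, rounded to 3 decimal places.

1/dᵢ = 1/f − 1/dₒ = 1/152.6 − 1/4140 = 0.0063115 mm⁻¹.
dᵢ = 1/0.0063115 ≈ 158.4401 mm.

158.440 mm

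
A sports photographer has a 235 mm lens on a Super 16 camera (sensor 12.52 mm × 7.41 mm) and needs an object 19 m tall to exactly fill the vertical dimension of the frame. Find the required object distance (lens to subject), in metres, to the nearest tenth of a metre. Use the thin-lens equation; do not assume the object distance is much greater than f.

602.8 m

W: 19 m = 19000 mm.
Magnification m = h/W = dᵢ/dₒ; combined with 1/f = 1/dₒ + 1/dᵢ this gives dₒ = f·(1 + W/h).
dₒ = 235 mm × (1 + 19000/7.41) = 235 × 2565.1026 ≈ 602799.103 mm = 602.799 m.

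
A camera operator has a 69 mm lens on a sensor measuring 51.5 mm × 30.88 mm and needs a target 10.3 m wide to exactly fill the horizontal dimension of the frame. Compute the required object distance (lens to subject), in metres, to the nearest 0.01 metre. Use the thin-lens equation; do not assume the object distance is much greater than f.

13.87 m

W: 10.3 m = 10300 mm.
Magnification m = w/W = dᵢ/dₒ; combined with 1/f = 1/dₒ + 1/dᵢ this gives dₒ = f·(1 + W/w).
dₒ = 69 mm × (1 + 10300/51.5) = 69 × 201.0000 ≈ 13869.000 mm = 13.869 m.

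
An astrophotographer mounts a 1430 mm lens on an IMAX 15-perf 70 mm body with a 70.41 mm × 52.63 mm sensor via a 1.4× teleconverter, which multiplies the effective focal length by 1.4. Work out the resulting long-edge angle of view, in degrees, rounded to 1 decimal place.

2.0°

Effective focal length f = 1430 × 1.4 = 2002 mm.
α = 2·arctan(70.41 / (2 × 2002)) = 2·arctan(0.01758) ≈ 2.0149°.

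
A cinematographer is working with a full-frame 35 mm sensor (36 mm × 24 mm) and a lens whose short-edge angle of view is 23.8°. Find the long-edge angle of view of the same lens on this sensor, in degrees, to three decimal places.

35.083°

From the short-edge AOV: f = 24 / (2·tan(11.9°)) = 24 / 0.42147 ≈ 56.9441 mm.
Long-edge AOV = 2·arctan(36 / (2 × 56.9441)) = 2·arctan(0.31610) ≈ 35.0834°.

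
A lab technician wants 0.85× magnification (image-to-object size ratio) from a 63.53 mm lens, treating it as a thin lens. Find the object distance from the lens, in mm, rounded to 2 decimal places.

138.27 mm

With m = dᵢ/dₒ and 1/f = 1/dₒ + 1/dᵢ, substituting dᵢ = m·dₒ gives 1/f = (1 + 1/m)/dₒ, hence dₒ = f·(1 + 1/m).
dₒ = 63.53 × (1 + 1/0.85) = 63.53 × 2.17647 ≈ 138.271 mm.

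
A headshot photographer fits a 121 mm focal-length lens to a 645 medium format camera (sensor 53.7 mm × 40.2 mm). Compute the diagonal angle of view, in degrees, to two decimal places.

Sensor diagonal = √(53.7² + 40.2²) = √4499.7300 ≈ 67.0800 mm.
Angle of view α = 2·arctan(d/2f) with d = 67.0800 mm and f = 121 mm.
d/2f = 0.27719; arctan(0.27719) ≈ 15.4929°, so α ≈ 30.9857°.

30.99°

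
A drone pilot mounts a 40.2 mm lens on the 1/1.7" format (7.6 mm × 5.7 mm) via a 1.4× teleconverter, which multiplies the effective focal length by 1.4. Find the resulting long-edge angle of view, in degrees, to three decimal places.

Effective focal length f = 40.2 × 1.4 = 56.28 mm.
α = 2·arctan(7.6 / (2 × 56.28)) = 2·arctan(0.06752) ≈ 7.7254°.

7.725°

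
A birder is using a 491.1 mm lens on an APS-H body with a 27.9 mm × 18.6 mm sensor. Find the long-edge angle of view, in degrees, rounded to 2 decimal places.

3.25°

Angle of view α = 2·arctan(w/2f) with w = 27.9 mm and f = 491.1 mm.
w/2f = 0.02841; arctan(0.02841) ≈ 1.6271°, so α ≈ 3.2542°.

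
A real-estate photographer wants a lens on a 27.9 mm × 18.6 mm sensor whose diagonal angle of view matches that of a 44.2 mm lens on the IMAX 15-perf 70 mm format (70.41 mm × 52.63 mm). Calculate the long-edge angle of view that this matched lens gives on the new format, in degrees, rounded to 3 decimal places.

79.209°

Sensor diagonal = √(70.41² + 52.63²) = √7727.4850 ≈ 87.9061 mm.
Sensor diagonal = √(27.9² + 18.6²) = √1124.3700 ≈ 33.5316 mm.
Equal diagonal AOV ⇒ f₂ = f₁ · 33.5316/87.9061 = 44.2 × 0.38145 ≈ 16.8600 mm.
Long-edge AOV on the new format = 2·arctan(27.9 / (2 × 16.8600)) = 2·arctan(0.82740) ≈ 79.2088°.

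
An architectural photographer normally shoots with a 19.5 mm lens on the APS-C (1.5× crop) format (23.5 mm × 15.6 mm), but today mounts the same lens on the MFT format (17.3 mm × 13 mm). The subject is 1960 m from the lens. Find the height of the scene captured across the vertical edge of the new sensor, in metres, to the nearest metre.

1307 m

The focal length stays 19.5 mm; the relevant sensor dimension is now h = 13 mm. Object distance dₒ = 1960 m = 1.96e+06 mm.
Thin-lens field height W = h·(dₒ − f)/f = 13 × (1.96e+06 − 19.5)/19.5 ≈ 1306653.667 mm = 1306.65 m.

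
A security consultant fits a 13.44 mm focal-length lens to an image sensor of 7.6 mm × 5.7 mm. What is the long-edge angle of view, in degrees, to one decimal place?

Angle of view α = 2·arctan(w/2f) with w = 7.6 mm and f = 13.44 mm.
w/2f = 0.28274; arctan(0.28274) ≈ 15.7876°, so α ≈ 31.5752°.

31.6°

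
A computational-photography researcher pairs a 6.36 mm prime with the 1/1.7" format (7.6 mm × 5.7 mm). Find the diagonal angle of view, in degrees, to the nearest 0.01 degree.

Sensor diagonal = √(7.6² + 5.7²) = √90.2500 ≈ 9.5000 mm.
Angle of view α = 2·arctan(d/2f) with d = 9.5000 mm and f = 6.36 mm.
d/2f = 0.74686; arctan(0.74686) ≈ 36.7544°, so α ≈ 73.5088°.

73.51°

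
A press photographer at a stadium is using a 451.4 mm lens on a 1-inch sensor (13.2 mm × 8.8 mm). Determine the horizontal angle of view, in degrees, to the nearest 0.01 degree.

Angle of view α = 2·arctan(w/2f) with w = 13.2 mm and f = 451.4 mm.
w/2f = 0.01462; arctan(0.01462) ≈ 0.8377°, so α ≈ 1.6753°.

1.68°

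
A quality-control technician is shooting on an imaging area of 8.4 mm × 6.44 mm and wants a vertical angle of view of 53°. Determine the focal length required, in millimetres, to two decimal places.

From α = 2·arctan(h/2f) we get f = h / (2·tan(α/2)).
With h = 6.44 mm and α/2 = 26.5°, tan(α/2) ≈ 0.49858, so f ≈ 6.44 / 0.99716 ≈ 6.4583 mm.

6.46 mm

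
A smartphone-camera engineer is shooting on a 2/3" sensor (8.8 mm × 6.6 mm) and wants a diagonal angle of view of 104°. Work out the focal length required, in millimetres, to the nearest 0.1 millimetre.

4.3 mm

Sensor diagonal = √(8.8² + 6.6²) = √121.0000 ≈ 11.0000 mm.
From α = 2·arctan(d/2f) we get f = d / (2·tan(α/2)).
With d = 11.0000 mm and α/2 = 52°, tan(α/2) ≈ 1.27994, so f ≈ 11.0000 / 2.55988 ≈ 4.2971 mm.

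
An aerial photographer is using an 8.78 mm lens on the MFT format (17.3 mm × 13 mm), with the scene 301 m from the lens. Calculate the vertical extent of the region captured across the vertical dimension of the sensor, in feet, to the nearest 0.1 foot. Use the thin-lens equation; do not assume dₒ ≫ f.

dₒ: 301 m = 301000 mm.
Similar triangles through the lens centre give W/dₒ = h/dᵢ; with 1/f = 1/dₒ + 1/dᵢ this gives W = h·(dₒ − f)/f.
W = 13 mm × (301000 − 8.78) / 8.78 = 13 × 34281.4601 ≈ 445658.982 mm = 445658.982/304.8 ft = 1462.14 ft.

1462.1 ft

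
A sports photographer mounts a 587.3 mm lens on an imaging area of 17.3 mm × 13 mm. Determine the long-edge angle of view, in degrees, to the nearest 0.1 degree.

1.7°

Angle of view α = 2·arctan(w/2f) with w = 17.3 mm and f = 587.3 mm.
w/2f = 0.01473; arctan(0.01473) ≈ 0.8438°, so α ≈ 1.6876°.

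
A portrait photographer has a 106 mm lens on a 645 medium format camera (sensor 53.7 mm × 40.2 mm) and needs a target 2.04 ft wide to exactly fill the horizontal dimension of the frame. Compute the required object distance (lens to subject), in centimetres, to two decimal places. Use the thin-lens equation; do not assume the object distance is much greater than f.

W: 2.04 ft × 304.8 mm/ft = 621.79 mm.
Magnification m = w/W = dᵢ/dₒ; combined with 1/f = 1/dₒ + 1/dᵢ this gives dₒ = f·(1 + W/w).
dₒ = 106 mm × (1 + 621.792/53.7) = 106 × 12.5790 ≈ 1333.373 mm = 133.337 cm.

133.34 cm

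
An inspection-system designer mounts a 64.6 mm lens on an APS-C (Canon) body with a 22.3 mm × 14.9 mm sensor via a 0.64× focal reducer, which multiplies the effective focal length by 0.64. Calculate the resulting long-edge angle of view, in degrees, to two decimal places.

30.19°

Effective focal length f = 64.6 × 0.64 = 41.344 mm.
α = 2·arctan(22.3 / (2 × 41.344)) = 2·arctan(0.26969) ≈ 30.1859°.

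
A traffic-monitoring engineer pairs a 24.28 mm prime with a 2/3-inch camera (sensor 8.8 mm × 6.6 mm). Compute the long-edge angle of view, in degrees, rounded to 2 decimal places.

20.54°

Angle of view α = 2·arctan(w/2f) with w = 8.8 mm and f = 24.28 mm.
w/2f = 0.18122; arctan(0.18122) ≈ 10.2716°, so α ≈ 20.5432°.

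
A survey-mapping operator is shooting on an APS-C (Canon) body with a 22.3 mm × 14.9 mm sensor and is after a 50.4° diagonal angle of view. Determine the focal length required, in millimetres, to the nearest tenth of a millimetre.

28.5 mm

Sensor diagonal = √(22.3² + 14.9²) = √719.3000 ≈ 26.8198 mm.
From α = 2·arctan(d/2f) we get f = d / (2·tan(α/2)).
With d = 26.8198 mm and α/2 = 25.2°, tan(α/2) ≈ 0.47056, so f ≈ 26.8198 / 0.94113 ≈ 28.4975 mm.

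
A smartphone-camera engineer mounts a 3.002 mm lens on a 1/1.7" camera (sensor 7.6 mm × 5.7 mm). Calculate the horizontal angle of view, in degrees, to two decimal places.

Angle of view α = 2·arctan(w/2f) with w = 7.6 mm and f = 3.002 mm.
w/2f = 1.26582; arctan(1.26582) ≈ 51.6913°, so α ≈ 103.3825°.

103.38°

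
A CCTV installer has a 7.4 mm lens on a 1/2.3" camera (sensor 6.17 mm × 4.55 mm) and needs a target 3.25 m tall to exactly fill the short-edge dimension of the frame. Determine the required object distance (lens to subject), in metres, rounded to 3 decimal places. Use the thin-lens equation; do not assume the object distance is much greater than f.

5.293 m

W: 3.25 m = 3250 mm.
Magnification m = h/W = dᵢ/dₒ; combined with 1/f = 1/dₒ + 1/dᵢ this gives dₒ = f·(1 + W/h).
dₒ = 7.4 mm × (1 + 3250/4.55) = 7.4 × 715.2857 ≈ 5293.114 mm = 5.29311 m.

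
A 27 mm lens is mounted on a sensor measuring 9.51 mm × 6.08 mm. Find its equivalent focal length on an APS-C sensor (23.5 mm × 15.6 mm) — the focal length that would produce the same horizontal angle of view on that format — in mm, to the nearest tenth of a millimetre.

66.7 mm

Equal angle of view means equal width/f ratio, so f₂ = f₁ · (width₂/width₁) = 27 × 23.5/9.51.
f₂ = 27 × 2.47108 ≈ 66.719 mm.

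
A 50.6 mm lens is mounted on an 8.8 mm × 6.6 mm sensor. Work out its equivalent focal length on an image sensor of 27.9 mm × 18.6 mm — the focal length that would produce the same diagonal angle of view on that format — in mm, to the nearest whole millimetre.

154 mm

Sensor diagonal = √(8.8² + 6.6²) = √121.0000 ≈ 11.0000 mm.
Sensor diagonal = √(27.9² + 18.6²) = √1124.3700 ≈ 33.5316 mm.
Equal angle of view means equal diagonal/f ratio, so f₂ = f₁ · (diagonal₂/diagonal₁) = 50.6 × 33.5316/11.0000.
f₂ = 50.6 × 3.04833 ≈ 154.245 mm.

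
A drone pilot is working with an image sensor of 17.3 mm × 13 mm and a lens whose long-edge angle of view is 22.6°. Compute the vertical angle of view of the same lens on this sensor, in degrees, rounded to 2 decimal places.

17.08°

From the long-edge AOV: f = 17.3 / (2·tan(11.3°)) = 17.3 / 0.39964 ≈ 43.2890 mm.
Vertical AOV = 2·arctan(13 / (2 × 43.2890)) = 2·arctan(0.15015) ≈ 17.0787°.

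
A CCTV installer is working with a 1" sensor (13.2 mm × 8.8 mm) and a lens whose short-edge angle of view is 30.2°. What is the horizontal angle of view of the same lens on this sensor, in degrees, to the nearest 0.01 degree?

From the short-edge AOV: f = 8.8 / (2·tan(15.1°)) = 8.8 / 0.53964 ≈ 16.3071 mm.
Horizontal AOV = 2·arctan(13.2 / (2 × 16.3071)) = 2·arctan(0.40473) ≈ 44.0694°.

44.07°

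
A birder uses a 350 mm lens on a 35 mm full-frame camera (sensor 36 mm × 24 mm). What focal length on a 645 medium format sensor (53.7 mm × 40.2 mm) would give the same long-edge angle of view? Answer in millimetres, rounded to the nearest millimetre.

522 mm

Equal angle of view means equal width/f ratio, so f₂ = f₁ · (width₂/width₁) = 350 × 53.7/36.
f₂ = 350 × 1.49167 ≈ 522.083 mm.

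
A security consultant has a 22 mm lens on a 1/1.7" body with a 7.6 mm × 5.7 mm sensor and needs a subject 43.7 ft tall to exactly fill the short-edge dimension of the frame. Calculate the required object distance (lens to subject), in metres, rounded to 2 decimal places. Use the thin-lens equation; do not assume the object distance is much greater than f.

51.43 m

W: 43.7 ft × 304.8 mm/ft = 13319.76 mm.
Magnification m = h/W = dᵢ/dₒ; combined with 1/f = 1/dₒ + 1/dᵢ this gives dₒ = f·(1 + W/h).
dₒ = 22 mm × (1 + 13319.8/5.7) = 22 × 2337.7999 ≈ 51431.598 mm = 51.4316 m.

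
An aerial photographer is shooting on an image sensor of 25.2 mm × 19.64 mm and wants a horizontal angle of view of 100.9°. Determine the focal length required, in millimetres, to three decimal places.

From α = 2·arctan(w/2f) we get f = w / (2·tan(α/2)).
With w = 25.2 mm and α/2 = 50.45°, tan(α/2) ≈ 1.21094, so f ≈ 25.2 / 2.42188 ≈ 10.4051 mm.

10.405 mm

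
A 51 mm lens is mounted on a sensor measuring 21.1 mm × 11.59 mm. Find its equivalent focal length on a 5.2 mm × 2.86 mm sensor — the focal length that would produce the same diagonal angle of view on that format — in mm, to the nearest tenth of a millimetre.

12.6 mm

Sensor diagonal = √(21.1² + 11.59²) = √579.5381 ≈ 24.0736 mm.
Sensor diagonal = √(5.2² + 2.86²) = √35.2196 ≈ 5.9346 mm.
Equal angle of view means equal diagonal/f ratio, so f₂ = f₁ · (diagonal₂/diagonal₁) = 51 × 5.9346/24.0736.
f₂ = 51 × 0.24652 ≈ 12.572 mm.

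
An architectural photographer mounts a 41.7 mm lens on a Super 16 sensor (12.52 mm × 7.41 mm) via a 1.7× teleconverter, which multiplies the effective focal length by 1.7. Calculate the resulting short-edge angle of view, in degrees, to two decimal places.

5.98°

Effective focal length f = 41.7 × 1.7 = 70.89 mm.
α = 2·arctan(7.41 / (2 × 70.89)) = 2·arctan(0.05226) ≈ 5.9836°.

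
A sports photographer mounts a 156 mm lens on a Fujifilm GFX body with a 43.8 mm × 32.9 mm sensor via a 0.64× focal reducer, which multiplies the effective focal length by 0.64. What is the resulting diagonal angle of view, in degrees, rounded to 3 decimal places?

Effective focal length f = 156 × 0.64 = 99.84 mm.
Sensor diagonal = √(43.8² + 32.9²) = √3000.8500 ≈ 54.7800 mm.
α = 2·arctan(54.780 / (2 × 99.84)) = 2·arctan(0.27434) ≈ 30.6821°.

30.682°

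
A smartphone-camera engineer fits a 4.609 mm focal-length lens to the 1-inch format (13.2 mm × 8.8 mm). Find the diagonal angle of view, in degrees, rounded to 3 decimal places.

119.683°

Sensor diagonal = √(13.2² + 8.8²) = √251.6800 ≈ 15.8644 mm.
Angle of view α = 2·arctan(d/2f) with d = 15.8644 mm and f = 4.609 mm.
d/2f = 1.72103; arctan(1.72103) ≈ 59.8413°, so α ≈ 119.6827°.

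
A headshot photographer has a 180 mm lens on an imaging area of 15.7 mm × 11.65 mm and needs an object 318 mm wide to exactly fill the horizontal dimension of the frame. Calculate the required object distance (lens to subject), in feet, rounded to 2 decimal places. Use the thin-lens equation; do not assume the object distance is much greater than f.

Magnification m = w/W = dᵢ/dₒ; combined with 1/f = 1/dₒ + 1/dᵢ this gives dₒ = f·(1 + W/w).
dₒ = 180 mm × (1 + 318/15.7) = 180 × 21.2548 ≈ 3825.860 mm = 3825.860/304.8 ft = 12.552 ft.

12.55 ft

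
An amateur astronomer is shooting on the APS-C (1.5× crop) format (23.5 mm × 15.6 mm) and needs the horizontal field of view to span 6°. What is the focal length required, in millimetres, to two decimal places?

From α = 2·arctan(w/2f) we get f = w / (2·tan(α/2)).
With w = 23.5 mm and α/2 = 3°, tan(α/2) ≈ 0.05241, so f ≈ 23.5 / 0.10482 ≈ 224.2034 mm.

224.20 mm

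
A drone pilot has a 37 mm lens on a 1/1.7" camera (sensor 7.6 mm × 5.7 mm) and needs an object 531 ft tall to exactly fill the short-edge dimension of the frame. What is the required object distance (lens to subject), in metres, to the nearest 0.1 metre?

1050.6 m

W: 531 ft × 304.8 mm/ft = 161848.79 mm.
Magnification m = h/W = dᵢ/dₒ; combined with 1/f = 1/dₒ + 1/dᵢ this gives dₒ = f·(1 + W/h).
dₒ = 37 mm × (1 + 161849/5.7) = 37 × 28395.5254 ≈ 1050634.440 mm = 1050.63 m.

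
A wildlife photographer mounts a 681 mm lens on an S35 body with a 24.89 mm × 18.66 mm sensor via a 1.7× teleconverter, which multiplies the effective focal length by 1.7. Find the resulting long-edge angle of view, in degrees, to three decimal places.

1.232°

Effective focal length f = 681 × 1.7 = 1157.7 mm.
α = 2·arctan(24.89 / (2 × 1157.7)) = 2·arctan(0.01075) ≈ 1.2318°.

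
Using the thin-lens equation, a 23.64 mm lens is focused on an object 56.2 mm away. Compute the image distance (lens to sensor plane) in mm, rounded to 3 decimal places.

1/dᵢ = 1/f − 1/dₒ = 1/23.64 − 1/56.2 = 0.0245076 mm⁻¹.
dᵢ = 1/0.0245076 ≈ 40.8037 mm.

40.804 mm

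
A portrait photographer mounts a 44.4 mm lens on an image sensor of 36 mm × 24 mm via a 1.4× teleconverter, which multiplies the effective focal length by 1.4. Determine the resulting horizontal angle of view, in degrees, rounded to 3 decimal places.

32.299°

Effective focal length f = 44.4 × 1.4 = 62.16 mm.
α = 2·arctan(36 / (2 × 62.16)) = 2·arctan(0.28958) ≈ 32.2994°.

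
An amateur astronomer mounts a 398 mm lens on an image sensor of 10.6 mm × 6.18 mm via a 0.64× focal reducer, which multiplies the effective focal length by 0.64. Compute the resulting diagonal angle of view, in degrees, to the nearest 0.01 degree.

2.76°

Effective focal length f = 398 × 0.64 = 254.72 mm.
Sensor diagonal = √(10.6² + 6.18²) = √150.5524 ≈ 12.2700 mm.
α = 2·arctan(12.270 / (2 × 254.72)) = 2·arctan(0.02409) ≈ 2.7594°.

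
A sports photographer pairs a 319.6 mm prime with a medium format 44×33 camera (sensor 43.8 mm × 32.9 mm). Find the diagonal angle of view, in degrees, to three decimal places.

Sensor diagonal = √(43.8² + 32.9²) = √3000.8500 ≈ 54.7800 mm.
Angle of view α = 2·arctan(d/2f) with d = 54.7800 mm and f = 319.6 mm.
d/2f = 0.08570; arctan(0.08570) ≈ 4.8983°, so α ≈ 9.7967°.

9.797°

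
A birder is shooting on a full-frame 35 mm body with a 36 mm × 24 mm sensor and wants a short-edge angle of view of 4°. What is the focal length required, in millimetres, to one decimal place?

From α = 2·arctan(h/2f) we get f = h / (2·tan(α/2)).
With h = 24 mm and α/2 = 2°, tan(α/2) ≈ 0.03492, so f ≈ 24 / 0.06984 ≈ 343.6350 mm.

343.6 mm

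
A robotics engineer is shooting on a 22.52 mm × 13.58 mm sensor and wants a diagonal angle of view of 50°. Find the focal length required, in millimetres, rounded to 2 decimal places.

Sensor diagonal = √(22.52² + 13.58²) = √691.5668 ≈ 26.2977 mm.
From α = 2·arctan(d/2f) we get f = d / (2·tan(α/2)).
With d = 26.2977 mm and α/2 = 25°, tan(α/2) ≈ 0.46631, so f ≈ 26.2977 / 0.93262 ≈ 28.1978 mm.

28.20 mm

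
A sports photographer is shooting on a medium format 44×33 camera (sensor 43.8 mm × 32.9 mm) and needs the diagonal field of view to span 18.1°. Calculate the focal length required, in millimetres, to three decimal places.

171.962 mm

Sensor diagonal = √(43.8² + 32.9²) = √3000.8500 ≈ 54.7800 mm.
From α = 2·arctan(d/2f) we get f = d / (2·tan(α/2)).
With d = 54.7800 mm and α/2 = 9.05°, tan(α/2) ≈ 0.15928, so f ≈ 54.7800 / 0.31856 ≈ 171.9623 mm.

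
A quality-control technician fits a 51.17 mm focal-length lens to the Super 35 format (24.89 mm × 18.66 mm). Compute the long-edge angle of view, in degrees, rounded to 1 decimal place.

27.3°

Angle of view α = 2·arctan(w/2f) with w = 24.89 mm and f = 51.17 mm.
w/2f = 0.24321; arctan(0.24321) ≈ 13.6694°, so α ≈ 27.3389°.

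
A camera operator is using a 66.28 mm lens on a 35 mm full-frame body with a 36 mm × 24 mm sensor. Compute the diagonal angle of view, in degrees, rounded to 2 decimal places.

36.15°

Sensor diagonal = √(36² + 24²) = √1872.0000 ≈ 43.2666 mm.
Angle of view α = 2·arctan(d/2f) with d = 43.2666 mm and f = 66.28 mm.
d/2f = 0.32639; arctan(0.32639) ≈ 18.0763°, so α ≈ 36.1526°.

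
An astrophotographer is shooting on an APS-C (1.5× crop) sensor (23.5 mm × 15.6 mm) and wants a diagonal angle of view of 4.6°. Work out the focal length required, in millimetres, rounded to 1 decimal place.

351.1 mm

Sensor diagonal = √(23.5² + 15.6²) = √795.6100 ≈ 28.2066 mm.
From α = 2·arctan(d/2f) we get f = d / (2·tan(α/2)).
With d = 28.2066 mm and α/2 = 2.3°, tan(α/2) ≈ 0.04016, so f ≈ 28.2066 / 0.08033 ≈ 351.1410 mm.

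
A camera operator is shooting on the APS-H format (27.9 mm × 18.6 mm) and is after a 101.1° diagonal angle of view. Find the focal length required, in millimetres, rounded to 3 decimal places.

Sensor diagonal = √(27.9² + 18.6²) = √1124.3700 ≈ 33.5316 mm.
From α = 2·arctan(d/2f) we get f = d / (2·tan(α/2)).
With d = 33.5316 mm and α/2 = 50.55°, tan(α/2) ≈ 1.21526, so f ≈ 33.5316 / 2.43051 ≈ 13.7961 mm.

13.796 mm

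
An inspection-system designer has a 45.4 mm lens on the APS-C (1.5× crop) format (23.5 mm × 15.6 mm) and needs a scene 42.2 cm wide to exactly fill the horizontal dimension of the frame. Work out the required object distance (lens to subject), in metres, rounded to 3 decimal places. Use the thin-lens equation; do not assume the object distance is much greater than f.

W: 42.2 cm = 422 mm.
Magnification m = w/W = dᵢ/dₒ; combined with 1/f = 1/dₒ + 1/dᵢ this gives dₒ = f·(1 + W/w).
dₒ = 45.4 mm × (1 + 422/23.5) = 45.4 × 18.9574 ≈ 860.668 mm = 0.860668 m.

0.861 m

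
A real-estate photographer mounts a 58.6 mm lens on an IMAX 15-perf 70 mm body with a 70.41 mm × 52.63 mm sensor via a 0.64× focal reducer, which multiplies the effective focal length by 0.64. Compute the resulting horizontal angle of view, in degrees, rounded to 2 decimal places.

86.38°

Effective focal length f = 58.6 × 0.64 = 37.504 mm.
α = 2·arctan(70.41 / (2 × 37.504)) = 2·arctan(0.93870) ≈ 86.3779°.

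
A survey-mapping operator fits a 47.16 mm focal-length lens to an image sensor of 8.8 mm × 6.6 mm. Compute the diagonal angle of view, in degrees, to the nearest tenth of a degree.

13.3°

Sensor diagonal = √(8.8² + 6.6²) = √121.0000 ≈ 11.0000 mm.
Angle of view α = 2·arctan(d/2f) with d = 11.0000 mm and f = 47.16 mm.
d/2f = 0.11662; arctan(0.11662) ≈ 6.6520°, so α ≈ 13.3041°.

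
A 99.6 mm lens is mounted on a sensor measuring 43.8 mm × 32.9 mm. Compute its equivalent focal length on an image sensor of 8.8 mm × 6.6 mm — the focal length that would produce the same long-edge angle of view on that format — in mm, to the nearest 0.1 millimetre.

20.0 mm

Equal angle of view means equal width/f ratio, so f₂ = f₁ · (width₂/width₁) = 99.6 × 8.8/43.8.
f₂ = 99.6 × 0.20091 ≈ 20.011 mm.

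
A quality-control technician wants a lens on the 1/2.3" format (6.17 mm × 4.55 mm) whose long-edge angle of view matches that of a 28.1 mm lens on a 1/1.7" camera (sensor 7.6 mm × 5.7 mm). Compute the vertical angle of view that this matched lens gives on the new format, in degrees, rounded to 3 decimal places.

11.390°

Equal long-edge AOV ⇒ f₂ = f₁ · 6.17/7.6 = 28.1 × 0.81184 ≈ 22.8128 mm.
Vertical AOV on the new format = 2·arctan(4.55 / (2 × 22.8128)) = 2·arctan(0.09972) ≈ 11.3900°.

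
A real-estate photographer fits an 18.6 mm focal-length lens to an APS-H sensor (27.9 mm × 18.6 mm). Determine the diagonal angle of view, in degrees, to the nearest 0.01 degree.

84.06°

Sensor diagonal = √(27.9² + 18.6²) = √1124.3700 ≈ 33.5316 mm.
Angle of view α = 2·arctan(d/2f) with d = 33.5316 mm and f = 18.6 mm.
d/2f = 0.90139; arctan(0.90139) ≈ 42.0311°, so α ≈ 84.0622°.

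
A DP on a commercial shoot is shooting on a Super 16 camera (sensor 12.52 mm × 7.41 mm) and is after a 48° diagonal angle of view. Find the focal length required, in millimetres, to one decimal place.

Sensor diagonal = √(12.52² + 7.41²) = √211.6585 ≈ 14.5485 mm.
From α = 2·arctan(d/2f) we get f = d / (2·tan(α/2)).
With d = 14.5485 mm and α/2 = 24°, tan(α/2) ≈ 0.44523, so f ≈ 14.5485 / 0.89046 ≈ 16.3382 mm.

16.3 mm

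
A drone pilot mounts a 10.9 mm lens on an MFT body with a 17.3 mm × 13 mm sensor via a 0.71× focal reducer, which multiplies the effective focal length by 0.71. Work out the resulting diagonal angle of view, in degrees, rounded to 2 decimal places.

Effective focal length f = 10.9 × 0.71 = 7.739 mm.
Sensor diagonal = √(17.3² + 13²) = √468.2900 ≈ 21.6400 mm.
α = 2·arctan(21.640 / (2 × 7.739)) = 2·arctan(1.39811) ≈ 108.8516°.

108.85°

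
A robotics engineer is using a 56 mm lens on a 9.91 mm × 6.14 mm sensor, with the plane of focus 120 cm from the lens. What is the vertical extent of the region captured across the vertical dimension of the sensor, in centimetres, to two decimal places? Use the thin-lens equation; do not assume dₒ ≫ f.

dₒ: 120 cm = 1200 mm.
Similar triangles through the lens centre give W/dₒ = h/dᵢ; with 1/f = 1/dₒ + 1/dᵢ this gives W = h·(dₒ − f)/f.
W = 6.14 mm × (1200 − 56) / 56 = 6.14 × 20.4286 ≈ 125.431 mm = 12.5431 cm.

12.54 cm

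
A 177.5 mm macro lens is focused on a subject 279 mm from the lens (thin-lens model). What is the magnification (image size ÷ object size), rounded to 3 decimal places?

Thin lens: 1/f = 1/dₒ + 1/dᵢ → 1/dᵢ = 1/177.5 − 1/279 = 0.0020496 mm⁻¹, so dᵢ ≈ 487.9064 mm.
Magnification m = dᵢ/dₒ = 487.9064/279 ≈ 1.74877.

1.749×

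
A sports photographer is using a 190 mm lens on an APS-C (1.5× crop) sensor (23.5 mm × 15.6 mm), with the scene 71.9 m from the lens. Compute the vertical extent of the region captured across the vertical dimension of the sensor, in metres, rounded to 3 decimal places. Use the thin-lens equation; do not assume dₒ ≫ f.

dₒ: 71.9 m = 71900 mm.
Similar triangles through the lens centre give W/dₒ = h/dᵢ; with 1/f = 1/dₒ + 1/dᵢ this gives W = h·(dₒ − f)/f.
W = 15.6 mm × (71900 − 190) / 190 = 15.6 × 377.4211 ≈ 5887.768 mm = 5.88777 m.

5.888 m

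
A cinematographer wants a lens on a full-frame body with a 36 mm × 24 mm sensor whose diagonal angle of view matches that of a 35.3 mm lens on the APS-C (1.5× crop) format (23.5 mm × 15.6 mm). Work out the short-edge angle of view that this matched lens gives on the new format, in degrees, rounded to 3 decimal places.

Sensor diagonal = √(23.5² + 15.6²) = √795.6100 ≈ 28.2066 mm.
Sensor diagonal = √(36² + 24²) = √1872.0000 ≈ 43.2666 mm.
Equal diagonal AOV ⇒ f₂ = f₁ · 43.2666/28.2066 = 35.3 × 1.53392 ≈ 54.1474 mm.
Short-edge AOV on the new format = 2·arctan(24 / (2 × 54.1474)) = 2·arctan(0.22162) ≈ 24.9916°.

24.992°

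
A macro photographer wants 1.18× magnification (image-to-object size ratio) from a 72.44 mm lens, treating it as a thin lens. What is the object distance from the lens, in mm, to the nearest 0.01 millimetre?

With m = dᵢ/dₒ and 1/f = 1/dₒ + 1/dᵢ, substituting dᵢ = m·dₒ gives 1/f = (1 + 1/m)/dₒ, hence dₒ = f·(1 + 1/m).
dₒ = 72.44 × (1 + 1/1.18) = 72.44 × 1.84746 ≈ 133.830 mm.

133.83 mm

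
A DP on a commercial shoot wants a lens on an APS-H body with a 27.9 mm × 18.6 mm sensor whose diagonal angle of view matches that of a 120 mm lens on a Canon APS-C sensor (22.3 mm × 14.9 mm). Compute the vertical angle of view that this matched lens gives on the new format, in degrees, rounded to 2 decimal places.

7.09°

Sensor diagonal = √(22.3² + 14.9²) = √719.3000 ≈ 26.8198 mm.
Sensor diagonal = √(27.9² + 18.6²) = √1124.3700 ≈ 33.5316 mm.
Equal diagonal AOV ⇒ f₂ = f₁ · 33.5316/26.8198 = 120 × 1.25026 ≈ 150.0309 mm.
Vertical AOV on the new format = 2·arctan(18.6 / (2 × 150.0309)) = 2·arctan(0.06199) ≈ 7.0941°.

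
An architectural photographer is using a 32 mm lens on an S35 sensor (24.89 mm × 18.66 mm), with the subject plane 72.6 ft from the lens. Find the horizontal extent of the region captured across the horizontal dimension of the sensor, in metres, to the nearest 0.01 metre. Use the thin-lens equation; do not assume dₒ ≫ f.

dₒ: 72.6 ft × 304.8 mm/ft = 22128.48 mm.
Similar triangles through the lens centre give W/dₒ = w/dᵢ; with 1/f = 1/dₒ + 1/dᵢ this gives W = w·(dₒ − f)/f.
W = 24.89 mm × (22128.5 − 32) / 32 = 24.89 × 690.5150 ≈ 17186.918 mm = 17.1869 m.

17.19 m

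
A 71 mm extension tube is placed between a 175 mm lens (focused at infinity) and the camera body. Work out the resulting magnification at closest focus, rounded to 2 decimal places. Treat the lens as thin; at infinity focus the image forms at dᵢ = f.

The tube moves the image plane from f to f + e, so dᵢ = 175 + 71 = 246 mm. Focus is achieved when 1/f = 1/dₒ + 1/dᵢ, giving dₒ = 1/(1/f − 1/(f+e)).
Magnification m = dᵢ/dₒ = (f+e)·(1/f − 1/(f+e)) = e/f = 71/175 ≈ 0.4057.

0.41×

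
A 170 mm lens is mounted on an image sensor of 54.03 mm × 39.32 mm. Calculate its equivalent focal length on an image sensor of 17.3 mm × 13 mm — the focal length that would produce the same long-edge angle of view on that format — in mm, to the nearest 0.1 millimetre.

54.4 mm

Equal angle of view means equal width/f ratio, so f₂ = f₁ · (width₂/width₁) = 170 × 17.3/54.03.
f₂ = 170 × 0.32019 ≈ 54.433 mm.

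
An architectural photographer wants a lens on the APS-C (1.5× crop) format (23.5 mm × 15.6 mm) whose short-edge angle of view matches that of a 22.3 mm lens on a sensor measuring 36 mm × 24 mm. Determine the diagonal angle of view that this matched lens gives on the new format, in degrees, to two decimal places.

88.43°

Equal short-edge AOV ⇒ f₂ = f₁ · 15.6/24 = 22.3 × 0.65000 ≈ 14.4950 mm.
Sensor diagonal = √(23.5² + 15.6²) = √795.6100 ≈ 28.2066 mm.
Diagonal AOV on the new format = 2·arctan(28.2066 / (2 × 14.4950)) = 2·arctan(0.97298) ≈ 88.4305°.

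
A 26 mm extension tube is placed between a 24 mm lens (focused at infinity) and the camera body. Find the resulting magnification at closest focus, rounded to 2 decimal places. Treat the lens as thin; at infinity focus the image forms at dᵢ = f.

The tube moves the image plane from f to f + e, so dᵢ = 24 + 26 = 50 mm. Focus is achieved when 1/f = 1/dₒ + 1/dᵢ, giving dₒ = 1/(1/f − 1/(f+e)).
Magnification m = dᵢ/dₒ = (f+e)·(1/f − 1/(f+e)) = e/f = 26/24 ≈ 1.0833.

1.08×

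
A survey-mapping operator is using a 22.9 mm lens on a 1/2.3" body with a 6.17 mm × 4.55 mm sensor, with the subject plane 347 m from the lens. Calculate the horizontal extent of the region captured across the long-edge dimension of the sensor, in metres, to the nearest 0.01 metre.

93.49 m

dₒ: 347 m = 347000 mm.
Similar triangles through the lens centre give W/dₒ = w/dᵢ; with 1/f = 1/dₒ + 1/dᵢ this gives W = w·(dₒ − f)/f.
W = 6.17 mm × (347000 − 22.9) / 22.9 = 6.17 × 15151.8384 ≈ 93486.843 mm = 93.4868 m.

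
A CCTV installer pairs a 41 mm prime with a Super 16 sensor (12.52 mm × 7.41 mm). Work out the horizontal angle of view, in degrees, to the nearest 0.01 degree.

Angle of view α = 2·arctan(w/2f) with w = 12.52 mm and f = 41 mm.
w/2f = 0.15268; arctan(0.15268) ≈ 8.6810°, so α ≈ 17.3621°.

17.36°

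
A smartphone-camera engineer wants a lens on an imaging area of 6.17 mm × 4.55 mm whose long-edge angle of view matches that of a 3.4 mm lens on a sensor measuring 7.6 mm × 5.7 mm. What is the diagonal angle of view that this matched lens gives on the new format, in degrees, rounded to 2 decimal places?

108.48°

Equal long-edge AOV ⇒ f₂ = f₁ · 6.17/7.6 = 3.4 × 0.81184 ≈ 2.7603 mm.
Sensor diagonal = √(6.17² + 4.55²) = √58.7714 ≈ 7.6663 mm.
Diagonal AOV on the new format = 2·arctan(7.6663 / (2 × 2.7603)) = 2·arctan(1.38868) ≈ 108.4841°.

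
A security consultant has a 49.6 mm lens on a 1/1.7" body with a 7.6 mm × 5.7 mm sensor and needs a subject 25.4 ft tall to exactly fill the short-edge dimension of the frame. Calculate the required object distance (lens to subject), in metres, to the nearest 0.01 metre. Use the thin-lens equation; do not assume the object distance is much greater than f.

67.42 m

W: 25.4 ft × 304.8 mm/ft = 7741.92 mm.
Magnification m = h/W = dᵢ/dₒ; combined with 1/f = 1/dₒ + 1/dᵢ this gives dₒ = f·(1 + W/h).
dₒ = 49.6 mm × (1 + 7741.92/5.7) = 49.6 × 1359.2315 ≈ 67417.884 mm = 67.4179 m.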